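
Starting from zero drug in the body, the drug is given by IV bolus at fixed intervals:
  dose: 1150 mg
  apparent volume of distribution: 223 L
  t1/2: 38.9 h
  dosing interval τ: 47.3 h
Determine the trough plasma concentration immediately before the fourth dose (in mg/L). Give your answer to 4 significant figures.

C₀ per dose = Dose / Vd = 1150 / 223 = 5.157 mg/L
k = ln2 / t½ = 0.693147 / 38.9 = 0.01782 h⁻¹
Fraction remaining after one interval: r = e^(−kτ) = e^(−0.01782 × 47.3) = 0.4305
Before dose 4, 3 doses have been given (aged 1τ, 2τ, 3τ).
C_trough = C₀ × (r + r² + … + r^3) = C₀ × r(1−r^3)/(1−r)
        = 5.157 × 0.4305 × (1 − 0.07978) / (1 − 0.4305) = 3.587 mg/L

3.587 mg/L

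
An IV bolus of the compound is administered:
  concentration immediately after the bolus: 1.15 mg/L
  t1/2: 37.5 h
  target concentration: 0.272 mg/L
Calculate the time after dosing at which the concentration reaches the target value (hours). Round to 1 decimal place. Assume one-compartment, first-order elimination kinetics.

78.0 h

k = ln2 / t½ = 0.693147 / 37.5 = 0.01848 h⁻¹
t = ln(C₀ / C) / k = ln(1.150 / 0.272) / 0.01848
  = ln(4.228) / 0.01848 = 1.442 / 0.01848 = 78.03 h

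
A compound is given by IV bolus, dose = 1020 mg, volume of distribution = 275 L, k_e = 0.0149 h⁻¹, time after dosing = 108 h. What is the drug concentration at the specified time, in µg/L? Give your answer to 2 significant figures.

C₀ = Dose / Vd = 1020 / 275 = 3.709 mg/L
C = C₀ · e^(−k·t) = 3.709 × e^(−0.01490 × 108)
  = 3.709 × 0.2000 = 0.7418 mg/L
Convert: 0.7418 mg/L × 1000 = 741.8 µg/L

740 µg/L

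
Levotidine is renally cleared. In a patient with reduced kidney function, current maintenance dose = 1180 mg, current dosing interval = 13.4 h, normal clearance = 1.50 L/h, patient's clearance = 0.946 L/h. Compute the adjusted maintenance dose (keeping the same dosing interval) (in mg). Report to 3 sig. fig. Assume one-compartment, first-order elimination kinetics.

To keep the same average steady-state level, dosing rate must scale with clearance.
CL ratio = 0.946 / 1.50 = 0.6307
New dose (same interval) = 1180 × 0.6307 = 744.2 mg

744 mg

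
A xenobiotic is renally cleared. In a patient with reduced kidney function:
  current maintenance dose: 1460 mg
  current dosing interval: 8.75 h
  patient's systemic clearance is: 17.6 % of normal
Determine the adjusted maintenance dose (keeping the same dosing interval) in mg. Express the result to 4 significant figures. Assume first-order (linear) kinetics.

257.0 mg

To keep the same average steady-state level, dosing rate must scale with clearance.
CL ratio = 17.6 / 100 = 0.1760
New dose (same interval) = 1460 × 0.1760 = 257.0 mg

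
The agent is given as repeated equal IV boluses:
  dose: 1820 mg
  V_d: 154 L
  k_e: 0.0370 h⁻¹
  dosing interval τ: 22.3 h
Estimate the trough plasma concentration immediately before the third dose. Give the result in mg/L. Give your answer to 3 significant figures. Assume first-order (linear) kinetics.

7.45 mg/L

C₀ per dose = Dose / Vd = 1820 / 154 = 11.82 mg/L
Fraction remaining after one interval: r = e^(−kτ) = e^(−0.03700 × 22.3) = 0.4382
Before dose 3, 2 doses have been given (aged 1τ, 2τ).
C_trough = C₀ × (r + r²) = 11.82 × (0.4382 + 0.1920) = 7.449 mg/L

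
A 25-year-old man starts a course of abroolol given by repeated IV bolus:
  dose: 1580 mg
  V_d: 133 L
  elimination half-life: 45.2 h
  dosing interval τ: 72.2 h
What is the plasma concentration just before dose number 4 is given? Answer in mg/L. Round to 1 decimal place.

5.7 mg/L

C₀ per dose = Dose / Vd = 1580 / 133 = 11.88 mg/L
k = ln2 / t½ = 0.693147 / 45.2 = 0.01534 h⁻¹
Fraction remaining after one interval: r = e^(−kτ) = e^(−0.01534 × 72.2) = 0.3304
Before dose 4, 3 doses have been given (aged 1τ, 2τ, 3τ).
C_trough = C₀ × (r + r² + … + r^3) = C₀ × r(1−r^3)/(1−r)
        = 11.88 × 0.3304 × (1 − 0.03607) / (1 − 0.3304) = 5.650 mg/L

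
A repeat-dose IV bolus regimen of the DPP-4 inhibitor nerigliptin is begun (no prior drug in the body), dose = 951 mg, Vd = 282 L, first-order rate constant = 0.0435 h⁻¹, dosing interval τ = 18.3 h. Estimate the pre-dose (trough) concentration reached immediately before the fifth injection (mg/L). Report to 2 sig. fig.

C₀ per dose = Dose / Vd = 951 / 282 = 3.372 mg/L
Fraction remaining after one interval: r = e^(−kτ) = e^(−0.04350 × 18.3) = 0.4511
Before dose 5, 4 doses have been given (aged 1τ, 2τ, 3τ, 4τ).
C_trough = C₀ × (r + r² + … + r^4) = C₀ × r(1−r^4)/(1−r)
        = 3.372 × 0.4511 × (1 − 0.04141) / (1 − 0.4511) = 2.656 mg/L

2.7 mg/L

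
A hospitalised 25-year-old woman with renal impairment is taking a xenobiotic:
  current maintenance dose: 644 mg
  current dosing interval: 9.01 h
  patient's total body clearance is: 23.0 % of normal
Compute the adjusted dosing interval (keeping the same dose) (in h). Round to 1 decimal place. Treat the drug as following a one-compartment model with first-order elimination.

39.2 h

To keep the same average steady-state level, dosing rate must scale with clearance.
CL ratio = 23.0 / 100 = 0.2300
New interval (same dose) = 9.01 / 0.2300 = 39.17 h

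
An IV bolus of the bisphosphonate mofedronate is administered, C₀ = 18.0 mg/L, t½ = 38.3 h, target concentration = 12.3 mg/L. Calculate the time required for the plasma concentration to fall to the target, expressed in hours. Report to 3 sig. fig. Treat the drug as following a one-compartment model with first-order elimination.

21.0 h

k = ln2 / t½ = 0.693147 / 38.3 = 0.01810 h⁻¹
t = ln(C₀ / C) / k = ln(18.00 / 12.3) / 0.01810
  = ln(1.463) / 0.01810 = 0.3805 / 0.01810 = 21.02 h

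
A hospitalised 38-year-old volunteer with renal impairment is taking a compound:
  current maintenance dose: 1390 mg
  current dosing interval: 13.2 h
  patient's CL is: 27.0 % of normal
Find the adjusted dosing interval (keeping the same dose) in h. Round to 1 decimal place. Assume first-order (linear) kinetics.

48.9 h

To keep the same average steady-state level, dosing rate must scale with clearance.
CL ratio = 27.0 / 100 = 0.2700
New interval (same dose) = 13.2 / 0.2700 = 48.89 h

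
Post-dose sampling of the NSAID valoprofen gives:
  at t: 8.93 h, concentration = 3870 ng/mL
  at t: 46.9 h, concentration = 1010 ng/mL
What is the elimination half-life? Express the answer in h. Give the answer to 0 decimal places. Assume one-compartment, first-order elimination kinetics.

k = ln(C₁/C₂) / (t₂ − t₁) = ln(3870/1010) / (46.9 − 8.93)
  = 1.343 / 37.97 = 0.03537 h⁻¹
t½ = ln2 / k = 0.693147 / 0.03537 = 19.60 h

20 h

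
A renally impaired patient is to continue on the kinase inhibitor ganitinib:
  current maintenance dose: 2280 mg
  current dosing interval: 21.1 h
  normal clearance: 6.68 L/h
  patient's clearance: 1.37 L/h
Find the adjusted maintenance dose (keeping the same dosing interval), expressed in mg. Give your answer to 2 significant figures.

To keep the same average steady-state level, dosing rate must scale with clearance.
CL ratio = 1.37 / 6.68 = 0.2051
New dose (same interval) = 2280 × 0.2051 = 467.6 mg

470 mg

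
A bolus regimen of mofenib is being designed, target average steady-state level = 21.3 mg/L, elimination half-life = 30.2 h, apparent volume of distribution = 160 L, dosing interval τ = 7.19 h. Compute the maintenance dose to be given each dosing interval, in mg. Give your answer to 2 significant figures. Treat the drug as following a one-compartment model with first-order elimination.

560 mg

k = ln2 / t½ = 0.693147 / 30.2 = 0.02295 h⁻¹
CL = k × Vd = 0.02295 × 160 = 3.672 L/h
At steady state, Dose/τ = Css × CL.
Dose = Css × CL × τ = 21.3 × 3.672 × 7.19 = 562.4 mg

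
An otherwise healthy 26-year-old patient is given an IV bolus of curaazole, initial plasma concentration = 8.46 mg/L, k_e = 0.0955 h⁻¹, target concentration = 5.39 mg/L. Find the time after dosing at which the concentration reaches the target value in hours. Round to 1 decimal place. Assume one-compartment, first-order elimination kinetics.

t = ln(C₀ / C) / k = ln(8.460 / 5.39) / 0.09550
  = ln(1.570) / 0.09550 = 0.4511 / 0.09550 = 4.724 h

4.7 h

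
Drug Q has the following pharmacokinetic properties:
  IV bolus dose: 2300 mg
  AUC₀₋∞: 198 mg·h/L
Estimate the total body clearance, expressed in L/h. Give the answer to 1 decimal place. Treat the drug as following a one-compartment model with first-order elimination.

CL = Dose / AUC = 2300 / 198 = 11.62 L/h

11.6 L/h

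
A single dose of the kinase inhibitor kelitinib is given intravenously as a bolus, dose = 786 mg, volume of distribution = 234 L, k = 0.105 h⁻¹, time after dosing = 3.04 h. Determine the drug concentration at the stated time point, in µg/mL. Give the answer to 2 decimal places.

2.44 µg/mL

C₀ = Dose / Vd = 786.0 / 234 = 3.359 mg/L
C = C₀ · e^(−k·t) = 3.359 × e^(−0.1050 × 3.04)
  = 3.359 × 0.7267 = 2.441 mg/L
(2.441 mg/L = 2.441 µg/mL)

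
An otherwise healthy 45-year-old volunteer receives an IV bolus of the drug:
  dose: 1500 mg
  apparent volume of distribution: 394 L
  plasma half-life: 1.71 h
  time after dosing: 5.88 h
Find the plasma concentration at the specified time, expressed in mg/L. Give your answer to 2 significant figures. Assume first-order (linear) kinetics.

C₀ = Dose / Vd = 1500 / 394 = 3.807 mg/L
k = ln2 / t½ = 0.693147 / 1.71 = 0.4053 h⁻¹
C = C₀ · e^(−k·t) = 3.807 × e^(−0.4053 × 5.88)
  = 3.807 × 0.09226 = 0.3512 mg/L

0.35 mg/L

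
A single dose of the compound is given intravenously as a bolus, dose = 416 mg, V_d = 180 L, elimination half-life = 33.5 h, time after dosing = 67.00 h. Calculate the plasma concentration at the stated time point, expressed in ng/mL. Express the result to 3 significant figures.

578 ng/mL

C₀ = Dose / Vd = 416.0 / 180 = 2.311 mg/L
k = ln2 / t½ = 0.693147 / 33.5 = 0.02069 h⁻¹
t / t½ = 67.00 / 33.5 = 2 half-lives
C = C₀ × (1/2)^2 = 2.311 × 0.2500 = 0.5778 mg/L
Convert: 0.5778 mg/L × 1000 = 577.8 ng/mL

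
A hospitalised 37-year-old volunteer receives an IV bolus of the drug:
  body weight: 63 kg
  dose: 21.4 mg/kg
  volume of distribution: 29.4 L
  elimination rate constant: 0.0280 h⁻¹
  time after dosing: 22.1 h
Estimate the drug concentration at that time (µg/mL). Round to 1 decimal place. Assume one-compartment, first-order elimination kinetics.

24.7 µg/mL

Total dose = 21.4 × 63 = 1348 mg
C₀ = Dose / Vd = 1348 / 29.4 = 45.85 mg/L
C = C₀ · e^(−k·t) = 45.85 × e^(−0.02800 × 22.1)
  = 45.85 × 0.5386 = 24.69 mg/L
(24.69 mg/L = 24.69 µg/mL)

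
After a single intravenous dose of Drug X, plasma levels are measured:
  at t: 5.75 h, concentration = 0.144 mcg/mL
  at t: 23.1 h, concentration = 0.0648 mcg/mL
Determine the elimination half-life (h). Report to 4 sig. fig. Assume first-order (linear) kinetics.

k = ln(C₁/C₂) / (t₂ − t₁) = ln(0.144/0.0648) / (23.1 − 5.75)
  = 0.7985 / 17.35 = 0.04602 h⁻¹
t½ = ln2 / k = 0.693147 / 0.04602 = 15.06 h

15.06 h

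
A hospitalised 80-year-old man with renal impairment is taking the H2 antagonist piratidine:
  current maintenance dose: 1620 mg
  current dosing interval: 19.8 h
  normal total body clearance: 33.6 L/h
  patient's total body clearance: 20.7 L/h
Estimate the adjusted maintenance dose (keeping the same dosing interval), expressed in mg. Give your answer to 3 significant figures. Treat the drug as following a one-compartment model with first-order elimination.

998 mg

To keep the same average steady-state level, dosing rate must scale with clearance.
CL ratio = 20.7 / 33.6 = 0.6161
New dose (same interval) = 1620 × 0.6161 = 998.1 mg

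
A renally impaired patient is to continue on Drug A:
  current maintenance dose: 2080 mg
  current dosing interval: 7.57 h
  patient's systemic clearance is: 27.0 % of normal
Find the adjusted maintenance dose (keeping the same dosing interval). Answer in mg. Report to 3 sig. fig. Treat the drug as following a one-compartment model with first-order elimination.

To keep the same average steady-state level, dosing rate must scale with clearance.
CL ratio = 27.0 / 100 = 0.2700
New dose (same interval) = 2080 × 0.2700 = 561.6 mg

562 mg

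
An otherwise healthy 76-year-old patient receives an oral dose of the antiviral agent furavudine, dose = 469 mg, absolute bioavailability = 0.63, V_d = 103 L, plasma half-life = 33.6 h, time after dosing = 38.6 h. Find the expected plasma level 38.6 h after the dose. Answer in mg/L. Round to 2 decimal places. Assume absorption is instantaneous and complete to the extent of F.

1.29 mg/L

Amount reaching circulation = F × Dose = 0.63 × 469.0 = 295.5 mg
C₀ = F·Dose / Vd = 295.5 / 103 = 2.869 mg/L
k = ln2 / t½ = 0.693147 / 33.6 = 0.02063 h⁻¹
C = C₀ · e^(−k·t) = 2.869 × e^(−0.02063 × 38.6)
  = 2.869 × 0.4510 = 1.294 mg/L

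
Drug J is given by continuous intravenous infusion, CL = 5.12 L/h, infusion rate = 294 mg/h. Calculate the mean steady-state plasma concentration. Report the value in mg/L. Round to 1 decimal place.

57.4 mg/L

At steady state Css = R₀ / CL = 294 / 5.120 = 57.42 mg/L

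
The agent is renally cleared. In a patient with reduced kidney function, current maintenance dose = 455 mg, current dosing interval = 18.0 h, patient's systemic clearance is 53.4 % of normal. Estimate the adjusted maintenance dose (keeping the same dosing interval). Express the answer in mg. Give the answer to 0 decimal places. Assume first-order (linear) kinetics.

243 mg

To keep the same average steady-state level, dosing rate must scale with clearance.
CL ratio = 53.4 / 100 = 0.5340
New dose (same interval) = 455 × 0.5340 = 243.0 mg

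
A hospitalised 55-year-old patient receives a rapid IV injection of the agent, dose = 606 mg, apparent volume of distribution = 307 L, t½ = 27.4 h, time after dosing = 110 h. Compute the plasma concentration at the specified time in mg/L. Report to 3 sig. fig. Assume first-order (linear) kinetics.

C₀ = Dose / Vd = 606.0 / 307 = 1.974 mg/L
k = ln2 / t½ = 0.693147 / 27.4 = 0.02530 h⁻¹
C = C₀ · e^(−k·t) = 1.974 × e^(−0.02530 × 110)
  = 1.974 × 0.06185 = 0.1221 mg/L

0.122 mg/L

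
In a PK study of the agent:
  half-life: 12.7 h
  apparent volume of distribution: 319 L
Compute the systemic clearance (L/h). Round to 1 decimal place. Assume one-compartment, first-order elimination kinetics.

17.4 L/h

k = ln2 / t½ = 0.693147 / 12.7 = 0.05458 h⁻¹
CL = k × Vd = 0.05458 × 319 = 17.41 L/h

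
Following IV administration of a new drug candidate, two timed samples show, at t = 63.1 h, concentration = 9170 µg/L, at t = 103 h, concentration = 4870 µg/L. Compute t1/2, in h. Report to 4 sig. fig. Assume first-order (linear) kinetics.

k = ln(C₁/C₂) / (t₂ − t₁) = ln(9170/4870) / (103 − 63.1)
  = 0.6328 / 39.90 = 0.01586 h⁻¹
t½ = ln2 / k = 0.693147 / 0.01586 = 43.70 h

43.70 h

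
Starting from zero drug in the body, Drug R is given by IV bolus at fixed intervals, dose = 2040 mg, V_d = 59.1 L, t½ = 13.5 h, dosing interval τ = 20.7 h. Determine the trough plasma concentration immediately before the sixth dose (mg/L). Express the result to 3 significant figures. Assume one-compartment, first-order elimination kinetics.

C₀ per dose = Dose / Vd = 2040 / 59.1 = 34.52 mg/L
k = ln2 / t½ = 0.693147 / 13.5 = 0.05134 h⁻¹
Fraction remaining after one interval: r = e^(−kτ) = e^(−0.05134 × 20.7) = 0.3455
Before dose 6, 5 doses have been given (aged 1τ, 2τ, 3τ, 4τ, 5τ).
C_trough = C₀ × (r + r² + … + r^5) = C₀ × r(1−r^5)/(1−r)
        = 34.52 × 0.3455 × (1 − 0.004923) / (1 − 0.3455) = 18.13 mg/L

18.1 mg/L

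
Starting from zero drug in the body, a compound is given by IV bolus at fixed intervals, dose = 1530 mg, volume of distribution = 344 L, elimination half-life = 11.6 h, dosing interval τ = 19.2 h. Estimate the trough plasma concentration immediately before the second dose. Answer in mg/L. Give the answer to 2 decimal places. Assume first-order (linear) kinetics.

C₀ per dose = Dose / Vd = 1530 / 344 = 4.448 mg/L
k = ln2 / t½ = 0.693147 / 11.6 = 0.05975 h⁻¹
Fraction remaining after one interval: r = e^(−kτ) = e^(−0.05975 × 19.2) = 0.3175
Before dose 2, 1 dose has been given (aged 1τ).
C_trough = C₀ × r = 4.448 × 0.3175 = 1.412 mg/L

1.41 mg/L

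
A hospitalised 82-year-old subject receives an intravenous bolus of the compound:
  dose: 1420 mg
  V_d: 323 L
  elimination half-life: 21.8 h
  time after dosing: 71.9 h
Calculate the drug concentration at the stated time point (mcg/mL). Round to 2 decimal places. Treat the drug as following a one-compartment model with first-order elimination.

C₀ = Dose / Vd = 1420 / 323 = 4.396 mg/L
k = ln2 / t½ = 0.693147 / 21.8 = 0.03180 h⁻¹
C = C₀ · e^(−k·t) = 4.396 × e^(−0.03180 × 71.9)
  = 4.396 × 0.1016 = 0.4466 mg/L
(0.4466 mg/L = 0.4466 mcg/mL)

0.45 mcg/mL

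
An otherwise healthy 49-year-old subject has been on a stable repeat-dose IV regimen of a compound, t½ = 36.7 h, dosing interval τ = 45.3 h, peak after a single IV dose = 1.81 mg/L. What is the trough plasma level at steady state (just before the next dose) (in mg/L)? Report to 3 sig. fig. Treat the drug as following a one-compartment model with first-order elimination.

1.34 mg/L

k = ln2 / t½ = 0.693147 / 36.7 = 0.01889 h⁻¹
e^(−kτ) = e^(−0.01889 × 45.3) = 0.4250
Accumulation ratio R = 1 / (1 − e^(−kτ)) = 1 / (1 − 0.4250) = 1.739
Steady-state trough = C₀ × R × e^(−kτ) = 1.81 × 1.739 × 0.4250 = 1.338 mg/L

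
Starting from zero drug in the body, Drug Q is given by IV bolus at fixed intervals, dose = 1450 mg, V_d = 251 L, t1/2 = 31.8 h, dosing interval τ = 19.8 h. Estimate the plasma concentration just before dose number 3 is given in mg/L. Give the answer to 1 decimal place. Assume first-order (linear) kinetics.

C₀ per dose = Dose / Vd = 1450 / 251 = 5.777 mg/L
k = ln2 / t½ = 0.693147 / 31.8 = 0.02180 h⁻¹
Fraction remaining after one interval: r = e^(−kτ) = e^(−0.02180 × 19.8) = 0.6494
Before dose 3, 2 doses have been given (aged 1τ, 2τ).
C_trough = C₀ × (r + r²) = 5.777 × (0.6494 + 0.4217) = 6.188 mg/L

6.2 mg/L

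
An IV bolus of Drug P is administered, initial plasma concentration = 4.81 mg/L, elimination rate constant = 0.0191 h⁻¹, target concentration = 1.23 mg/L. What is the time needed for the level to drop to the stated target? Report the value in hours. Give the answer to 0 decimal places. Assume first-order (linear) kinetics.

t = ln(C₀ / C) / k = ln(4.810 / 1.23) / 0.01910
  = ln(3.911) / 0.01910 = 1.364 / 0.01910 = 71.41 h

71 h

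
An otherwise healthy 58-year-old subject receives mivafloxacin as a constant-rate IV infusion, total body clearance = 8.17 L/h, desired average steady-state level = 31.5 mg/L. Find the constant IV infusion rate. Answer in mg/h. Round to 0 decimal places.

257 mg/h

At steady state, infusion rate R₀ = Css × CL = 31.5 × 8.170 = 257.4 mg/h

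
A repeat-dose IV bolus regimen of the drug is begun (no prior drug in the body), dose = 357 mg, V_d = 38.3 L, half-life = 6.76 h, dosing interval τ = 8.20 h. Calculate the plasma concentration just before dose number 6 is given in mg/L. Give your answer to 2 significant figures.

7.0 mg/L

C₀ per dose = Dose / Vd = 357 / 38.3 = 9.321 mg/L
k = ln2 / t½ = 0.693147 / 6.76 = 0.1025 h⁻¹
Fraction remaining after one interval: r = e^(−kτ) = e^(−0.1025 × 8.20) = 0.4315
Before dose 6, 5 doses have been given (aged 1τ, 2τ, 3τ, 4τ, 5τ).
C_trough = C₀ × (r + r² + … + r^5) = C₀ × r(1−r^5)/(1−r)
        = 9.321 × 0.4315 × (1 − 0.01496) / (1 − 0.4315) = 6.969 mg/L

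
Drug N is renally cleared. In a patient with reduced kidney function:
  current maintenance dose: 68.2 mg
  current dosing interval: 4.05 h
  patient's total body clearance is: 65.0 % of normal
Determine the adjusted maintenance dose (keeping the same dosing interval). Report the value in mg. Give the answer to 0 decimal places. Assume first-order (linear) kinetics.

To keep the same average steady-state level, dosing rate must scale with clearance.
CL ratio = 65.0 / 100 = 0.6500
New dose (same interval) = 68.2 × 0.6500 = 44.33 mg

44 mg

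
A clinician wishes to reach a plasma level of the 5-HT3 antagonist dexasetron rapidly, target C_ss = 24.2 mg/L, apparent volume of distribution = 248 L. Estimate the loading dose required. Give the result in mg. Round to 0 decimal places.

LD = Css × Vd = 24.2 × 248 = 6002 mg

6002 mg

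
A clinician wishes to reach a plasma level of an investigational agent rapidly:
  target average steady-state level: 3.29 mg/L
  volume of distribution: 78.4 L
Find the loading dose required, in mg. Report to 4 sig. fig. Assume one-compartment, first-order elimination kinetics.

257.9 mg

LD = Css × Vd = 3.29 × 78.4 = 257.9 mg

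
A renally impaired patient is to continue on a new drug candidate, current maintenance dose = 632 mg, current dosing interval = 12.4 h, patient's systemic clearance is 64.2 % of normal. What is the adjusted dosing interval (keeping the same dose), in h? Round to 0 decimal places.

19 h

To keep the same average steady-state level, dosing rate must scale with clearance.
CL ratio = 64.2 / 100 = 0.6420
New interval (same dose) = 12.4 / 0.6420 = 19.31 h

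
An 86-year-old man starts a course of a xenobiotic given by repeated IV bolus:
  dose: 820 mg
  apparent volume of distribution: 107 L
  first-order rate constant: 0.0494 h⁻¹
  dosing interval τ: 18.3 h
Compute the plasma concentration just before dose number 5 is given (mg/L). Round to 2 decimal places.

C₀ per dose = Dose / Vd = 820 / 107 = 7.664 mg/L
Fraction remaining after one interval: r = e^(−kτ) = e^(−0.04940 × 18.3) = 0.4049
Before dose 5, 4 doses have been given (aged 1τ, 2τ, 3τ, 4τ).
C_trough = C₀ × (r + r² + … + r^4) = C₀ × r(1−r^4)/(1−r)
        = 7.664 × 0.4049 × (1 − 0.02688) / (1 − 0.4049) = 5.074 mg/L

5.07 mg/L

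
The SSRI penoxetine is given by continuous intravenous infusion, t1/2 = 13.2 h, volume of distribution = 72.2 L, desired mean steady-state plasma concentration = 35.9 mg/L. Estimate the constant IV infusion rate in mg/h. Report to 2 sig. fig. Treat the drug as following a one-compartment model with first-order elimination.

140 mg/h

k = ln2 / t½ = 0.693147 / 13.2 = 0.05251 h⁻¹
CL = k × Vd = 0.05251 × 72.2 = 3.791 L/h
At steady state, infusion rate R₀ = Css × CL = 35.9 × 3.791 = 136.1 mg/h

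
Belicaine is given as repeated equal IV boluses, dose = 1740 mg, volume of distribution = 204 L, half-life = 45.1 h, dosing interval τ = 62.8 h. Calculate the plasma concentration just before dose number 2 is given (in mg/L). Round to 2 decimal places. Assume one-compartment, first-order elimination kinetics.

3.25 mg/L

C₀ per dose = Dose / Vd = 1740 / 204 = 8.529 mg/L
k = ln2 / t½ = 0.693147 / 45.1 = 0.01537 h⁻¹
Fraction remaining after one interval: r = e^(−kτ) = e^(−0.01537 × 62.8) = 0.3809
Before dose 2, 1 dose has been given (aged 1τ).
C_trough = C₀ × r = 8.529 × 0.3809 = 3.249 mg/L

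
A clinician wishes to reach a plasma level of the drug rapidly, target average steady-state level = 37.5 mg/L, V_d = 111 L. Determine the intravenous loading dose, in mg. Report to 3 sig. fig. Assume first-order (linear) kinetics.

LD = Css × Vd = 37.5 × 111 = 4163 mg

4160 mg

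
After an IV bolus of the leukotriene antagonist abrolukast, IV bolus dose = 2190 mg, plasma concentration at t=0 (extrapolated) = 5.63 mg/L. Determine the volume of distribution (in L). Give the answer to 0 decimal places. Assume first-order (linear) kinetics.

389 L

Vd = Dose / C₀ = 2190 / 5.63 = 389.0 L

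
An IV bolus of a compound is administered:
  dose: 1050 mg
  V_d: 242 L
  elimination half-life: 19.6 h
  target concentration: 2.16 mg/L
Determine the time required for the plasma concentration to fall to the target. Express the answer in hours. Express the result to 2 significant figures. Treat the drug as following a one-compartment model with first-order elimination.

20 h

C₀ = Dose / Vd = 1050 / 242 = 4.339 mg/L
k = ln2 / t½ = 0.693147 / 19.6 = 0.03536 h⁻¹
t = ln(C₀ / C) / k = ln(4.339 / 2.16) / 0.03536
  = ln(2.009) / 0.03536 = 0.6976 / 0.03536 = 19.73 h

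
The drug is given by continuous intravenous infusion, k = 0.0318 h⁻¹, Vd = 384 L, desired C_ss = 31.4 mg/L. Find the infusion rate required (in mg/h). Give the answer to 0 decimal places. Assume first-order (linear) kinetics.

383 mg/h

CL = k × Vd = 0.03180 × 384 = 12.21 L/h
At steady state, infusion rate R₀ = Css × CL = 31.4 × 12.21 = 383.4 mg/h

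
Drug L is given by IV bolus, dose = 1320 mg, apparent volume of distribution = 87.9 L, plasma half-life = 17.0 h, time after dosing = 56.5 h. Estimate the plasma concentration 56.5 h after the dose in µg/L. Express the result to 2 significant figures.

1500 µg/L

C₀ = Dose / Vd = 1320 / 87.9 = 15.02 mg/L
k = ln2 / t½ = 0.693147 / 17.0 = 0.04077 h⁻¹
C = C₀ · e^(−k·t) = 15.02 × e^(−0.04077 × 56.5)
  = 15.02 × 0.09991 = 1.501 mg/L
Convert: 1.501 mg/L × 1000 = 1501 µg/L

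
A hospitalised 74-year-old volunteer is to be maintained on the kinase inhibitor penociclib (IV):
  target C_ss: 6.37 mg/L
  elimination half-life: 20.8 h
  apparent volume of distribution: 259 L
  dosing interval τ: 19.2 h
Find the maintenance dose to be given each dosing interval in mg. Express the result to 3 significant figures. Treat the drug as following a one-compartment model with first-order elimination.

k = ln2 / t½ = 0.693147 / 20.8 = 0.03332 h⁻¹
CL = k × Vd = 0.03332 × 259 = 8.630 L/h
At steady state, Dose/τ = Css × CL.
Dose = Css × CL × τ = 6.37 × 8.630 × 19.2 = 1055 mg

1060 mg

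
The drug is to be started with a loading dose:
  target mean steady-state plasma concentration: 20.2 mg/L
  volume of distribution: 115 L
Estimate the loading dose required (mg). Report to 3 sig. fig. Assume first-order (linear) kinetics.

2320 mg

LD = Css × Vd = 20.2 × 115 = 2323 mg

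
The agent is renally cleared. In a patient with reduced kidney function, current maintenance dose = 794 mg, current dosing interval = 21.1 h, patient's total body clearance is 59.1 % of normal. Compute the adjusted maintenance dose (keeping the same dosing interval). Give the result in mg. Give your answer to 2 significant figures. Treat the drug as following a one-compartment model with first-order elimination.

To keep the same average steady-state level, dosing rate must scale with clearance.
CL ratio = 59.1 / 100 = 0.5910
New dose (same interval) = 794 × 0.5910 = 469.3 mg

470 mg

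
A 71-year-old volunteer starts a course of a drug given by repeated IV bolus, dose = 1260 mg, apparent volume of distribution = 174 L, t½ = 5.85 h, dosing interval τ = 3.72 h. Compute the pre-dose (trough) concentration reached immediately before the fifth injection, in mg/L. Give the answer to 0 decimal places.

11 mg/L

C₀ per dose = Dose / Vd = 1260 / 174 = 7.241 mg/L
k = ln2 / t½ = 0.693147 / 5.85 = 0.1185 h⁻¹
Fraction remaining after one interval: r = e^(−kτ) = e^(−0.1185 × 3.72) = 0.6435
Before dose 5, 4 doses have been given (aged 1τ, 2τ, 3τ, 4τ).
C_trough = C₀ × (r + r² + … + r^4) = C₀ × r(1−r^4)/(1−r)
        = 7.241 × 0.6435 × (1 − 0.1715) / (1 − 0.6435) = 10.83 mg/L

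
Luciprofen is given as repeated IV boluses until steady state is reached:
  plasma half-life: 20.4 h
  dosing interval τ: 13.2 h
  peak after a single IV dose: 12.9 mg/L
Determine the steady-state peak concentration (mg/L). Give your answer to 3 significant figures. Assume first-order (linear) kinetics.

35.7 mg/L

k = ln2 / t½ = 0.693147 / 20.4 = 0.03398 h⁻¹
e^(−kτ) = e^(−0.03398 × 13.2) = 0.6386
Accumulation ratio R = 1 / (1 − e^(−kτ)) = 1 / (1 − 0.6386) = 2.767
Steady-state peak = C₀ × R = 12.9 × 2.767 = 35.69 mg/L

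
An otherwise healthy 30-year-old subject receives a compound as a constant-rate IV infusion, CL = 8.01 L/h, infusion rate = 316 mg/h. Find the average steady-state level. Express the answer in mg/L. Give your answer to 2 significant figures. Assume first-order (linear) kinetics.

At steady state Css = R₀ / CL = 316 / 8.010 = 39.45 mg/L

39 mg/L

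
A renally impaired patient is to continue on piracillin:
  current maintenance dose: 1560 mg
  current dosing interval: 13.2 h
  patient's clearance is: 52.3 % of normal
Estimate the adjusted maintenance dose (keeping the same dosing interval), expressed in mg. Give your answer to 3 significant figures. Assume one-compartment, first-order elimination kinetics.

816 mg

To keep the same average steady-state level, dosing rate must scale with clearance.
CL ratio = 52.3 / 100 = 0.5230
New dose (same interval) = 1560 × 0.5230 = 815.9 mg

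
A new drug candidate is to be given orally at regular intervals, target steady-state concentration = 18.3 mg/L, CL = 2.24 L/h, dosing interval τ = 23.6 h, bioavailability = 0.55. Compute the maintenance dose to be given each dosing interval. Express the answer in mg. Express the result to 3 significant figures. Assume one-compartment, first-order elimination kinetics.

1760 mg

At steady state, F × (Dose/τ) = Css × CL.
Dose = Css × CL × τ / F = 18.3 × 2.240 × 23.6 / 0.55 = 1759 mg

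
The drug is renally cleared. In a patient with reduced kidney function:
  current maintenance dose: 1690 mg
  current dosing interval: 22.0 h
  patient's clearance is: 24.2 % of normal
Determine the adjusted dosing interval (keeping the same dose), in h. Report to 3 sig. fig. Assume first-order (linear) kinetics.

To keep the same average steady-state level, dosing rate must scale with clearance.
CL ratio = 24.2 / 100 = 0.2420
New interval (same dose) = 22.0 / 0.2420 = 90.91 h

90.9 h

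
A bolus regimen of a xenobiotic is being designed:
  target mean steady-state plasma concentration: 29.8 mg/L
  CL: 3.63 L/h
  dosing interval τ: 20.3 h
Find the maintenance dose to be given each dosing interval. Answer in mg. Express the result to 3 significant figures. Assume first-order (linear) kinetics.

2200 mg

At steady state, Dose/τ = Css × CL.
Dose = Css × CL × τ = 29.8 × 3.630 × 20.3 = 2196 mg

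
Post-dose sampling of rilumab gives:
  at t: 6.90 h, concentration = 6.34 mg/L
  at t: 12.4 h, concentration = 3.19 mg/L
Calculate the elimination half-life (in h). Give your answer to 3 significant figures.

k = ln(C₁/C₂) / (t₂ − t₁) = ln(6.34/3.19) / (12.4 − 6.90)
  = 0.6869 / 5.500 = 0.1249 h⁻¹
t½ = ln2 / k = 0.693147 / 0.1249 = 5.550 h

5.55 h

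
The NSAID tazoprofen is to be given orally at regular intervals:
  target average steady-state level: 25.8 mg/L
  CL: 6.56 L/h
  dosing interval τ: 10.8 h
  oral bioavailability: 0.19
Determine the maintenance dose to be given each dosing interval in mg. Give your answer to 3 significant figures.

At steady state, F × (Dose/τ) = Css × CL.
Dose = Css × CL × τ / F = 25.8 × 6.560 × 10.8 / 0.19 = 9620 mg

9620 mg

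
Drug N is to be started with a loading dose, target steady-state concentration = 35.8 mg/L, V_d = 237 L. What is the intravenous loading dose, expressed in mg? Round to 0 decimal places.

8485 mg

LD = Css × Vd = 35.8 × 237 = 8485 mg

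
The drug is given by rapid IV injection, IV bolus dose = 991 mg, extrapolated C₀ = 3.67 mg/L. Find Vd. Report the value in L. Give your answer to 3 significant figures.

Vd = Dose / C₀ = 991.0 / 3.67 = 270.0 L

270 L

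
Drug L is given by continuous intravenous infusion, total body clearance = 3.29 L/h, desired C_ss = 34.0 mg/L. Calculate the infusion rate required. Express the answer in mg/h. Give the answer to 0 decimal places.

112 mg/h

At steady state, infusion rate R₀ = Css × CL = 34.0 × 3.290 = 111.9 mg/h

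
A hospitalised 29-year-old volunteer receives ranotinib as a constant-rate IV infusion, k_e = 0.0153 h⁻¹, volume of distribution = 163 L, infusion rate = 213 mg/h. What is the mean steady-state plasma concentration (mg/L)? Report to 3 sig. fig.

85.4 mg/L

CL = k × Vd = 0.01530 × 163 = 2.494 L/h
At steady state Css = R₀ / CL = 213 / 2.494 = 85.40 mg/L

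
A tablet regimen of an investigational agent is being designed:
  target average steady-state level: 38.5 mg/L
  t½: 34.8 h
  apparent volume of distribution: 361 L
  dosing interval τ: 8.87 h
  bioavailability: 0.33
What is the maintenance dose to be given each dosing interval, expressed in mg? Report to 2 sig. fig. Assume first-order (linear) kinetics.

7400 mg

k = ln2 / t½ = 0.693147 / 34.8 = 0.01992 h⁻¹
CL = k × Vd = 0.01992 × 361 = 7.191 L/h
At steady state, F × (Dose/τ) = Css × CL.
Dose = Css × CL × τ / F = 38.5 × 7.191 × 8.87 / 0.33 = 7441 mg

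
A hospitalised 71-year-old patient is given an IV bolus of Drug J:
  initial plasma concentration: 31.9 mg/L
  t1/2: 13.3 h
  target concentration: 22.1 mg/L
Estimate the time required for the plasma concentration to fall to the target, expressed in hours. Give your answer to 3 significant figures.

k = ln2 / t½ = 0.693147 / 13.3 = 0.05212 h⁻¹
t = ln(C₀ / C) / k = ln(31.90 / 22.1) / 0.05212
  = ln(1.443) / 0.05212 = 0.3667 / 0.05212 = 7.036 h

7.04 h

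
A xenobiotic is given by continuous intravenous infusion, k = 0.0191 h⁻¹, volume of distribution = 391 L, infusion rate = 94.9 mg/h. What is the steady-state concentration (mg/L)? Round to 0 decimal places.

CL = k × Vd = 0.01910 × 391 = 7.468 L/h
At steady state Css = R₀ / CL = 94.9 / 7.468 = 12.71 mg/L

13 mg/L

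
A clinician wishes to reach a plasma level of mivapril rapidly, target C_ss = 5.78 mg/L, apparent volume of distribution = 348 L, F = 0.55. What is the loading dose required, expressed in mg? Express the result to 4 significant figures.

3657 mg

LD = Css × Vd / F = 5.78 × 348 / 0.55 = 3657 mg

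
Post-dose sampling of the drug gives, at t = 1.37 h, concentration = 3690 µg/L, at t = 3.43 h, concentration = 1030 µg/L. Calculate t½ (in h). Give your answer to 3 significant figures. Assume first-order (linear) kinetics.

1.12 h

k = ln(C₁/C₂) / (t₂ − t₁) = ln(3690/1030) / (3.43 − 1.37)
  = 1.276 / 2.060 = 0.6194 h⁻¹
t½ = ln2 / k = 0.693147 / 0.6194 = 1.119 h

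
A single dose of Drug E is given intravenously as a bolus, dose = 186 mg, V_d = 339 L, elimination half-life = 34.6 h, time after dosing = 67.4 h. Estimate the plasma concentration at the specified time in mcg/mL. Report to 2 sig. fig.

0.14 mcg/mL

C₀ = Dose / Vd = 186.0 / 339 = 0.5487 mg/L
k = ln2 / t½ = 0.693147 / 34.6 = 0.02003 h⁻¹
C = C₀ · e^(−k·t) = 0.5487 × e^(−0.02003 × 67.4)
  = 0.5487 × 0.2592 = 0.1422 mg/L
(0.1422 mg/L = 0.1422 mcg/mL)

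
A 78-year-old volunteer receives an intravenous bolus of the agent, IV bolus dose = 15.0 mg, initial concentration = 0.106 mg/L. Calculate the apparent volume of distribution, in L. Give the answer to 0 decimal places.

142 L

Vd = Dose / C₀ = 15.00 / 0.106 = 141.5 L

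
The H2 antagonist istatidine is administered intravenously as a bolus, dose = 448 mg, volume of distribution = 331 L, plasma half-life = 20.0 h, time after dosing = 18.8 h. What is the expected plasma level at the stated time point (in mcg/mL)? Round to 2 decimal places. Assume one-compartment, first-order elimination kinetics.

C₀ = Dose / Vd = 448.0 / 331 = 1.353 mg/L
k = ln2 / t½ = 0.693147 / 20.0 = 0.03466 h⁻¹
C = C₀ · e^(−k·t) = 1.353 × e^(−0.03466 × 18.8)
  = 1.353 × 0.5212 = 0.7052 mg/L
(0.7052 mg/L = 0.7052 mcg/mL)

0.71 mcg/mL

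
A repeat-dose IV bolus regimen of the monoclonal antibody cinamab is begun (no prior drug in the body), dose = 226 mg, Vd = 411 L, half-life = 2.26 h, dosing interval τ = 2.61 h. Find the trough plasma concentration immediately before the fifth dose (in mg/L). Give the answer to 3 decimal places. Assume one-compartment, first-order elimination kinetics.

C₀ per dose = Dose / Vd = 226 / 411 = 0.5499 mg/L
k = ln2 / t½ = 0.693147 / 2.26 = 0.3067 h⁻¹
Fraction remaining after one interval: r = e^(−kτ) = e^(−0.3067 × 2.61) = 0.4491
Before dose 5, 4 doses have been given (aged 1τ, 2τ, 3τ, 4τ).
C_trough = C₀ × (r + r² + … + r^4) = C₀ × r(1−r^4)/(1−r)
        = 0.5499 × 0.4491 × (1 − 0.04068) / (1 − 0.4491) = 0.4300 mg/L

0.430 mg/L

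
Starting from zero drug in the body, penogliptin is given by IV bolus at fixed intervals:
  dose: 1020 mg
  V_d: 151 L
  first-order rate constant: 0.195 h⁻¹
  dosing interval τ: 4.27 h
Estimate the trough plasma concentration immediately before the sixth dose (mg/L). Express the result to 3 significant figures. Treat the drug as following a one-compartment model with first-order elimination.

C₀ per dose = Dose / Vd = 1020 / 151 = 6.755 mg/L
Fraction remaining after one interval: r = e^(−kτ) = e^(−0.1950 × 4.27) = 0.4349
Before dose 6, 5 doses have been given (aged 1τ, 2τ, 3τ, 4τ, 5τ).
C_trough = C₀ × (r + r² + … + r^5) = C₀ × r(1−r^5)/(1−r)
        = 6.755 × 0.4349 × (1 − 0.01556) / (1 − 0.4349) = 5.118 mg/L

5.12 mg/L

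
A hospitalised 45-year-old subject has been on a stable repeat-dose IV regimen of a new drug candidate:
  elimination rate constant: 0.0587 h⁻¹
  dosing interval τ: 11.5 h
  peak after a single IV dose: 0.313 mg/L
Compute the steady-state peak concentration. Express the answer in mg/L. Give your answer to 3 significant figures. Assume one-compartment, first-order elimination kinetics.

e^(−kτ) = e^(−0.05870 × 11.5) = 0.5091
Accumulation ratio R = 1 / (1 − e^(−kτ)) = 1 / (1 − 0.5091) = 2.037
Steady-state peak = C₀ × R = 0.313 × 2.037 = 0.6376 mg/L

0.638 mg/L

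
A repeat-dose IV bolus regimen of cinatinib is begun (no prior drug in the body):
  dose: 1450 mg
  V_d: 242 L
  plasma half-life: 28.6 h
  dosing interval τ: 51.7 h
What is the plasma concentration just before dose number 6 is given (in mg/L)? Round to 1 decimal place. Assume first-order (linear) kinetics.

2.4 mg/L

C₀ per dose = Dose / Vd = 1450 / 242 = 5.992 mg/L
k = ln2 / t½ = 0.693147 / 28.6 = 0.02424 h⁻¹
Fraction remaining after one interval: r = e^(−kτ) = e^(−0.02424 × 51.7) = 0.2856
Before dose 6, 5 doses have been given (aged 1τ, 2τ, 3τ, 4τ, 5τ).
C_trough = C₀ × (r + r² + … + r^5) = C₀ × r(1−r^5)/(1−r)
        = 5.992 × 0.2856 × (1 − 0.001900) / (1 − 0.2856) = 2.391 mg/L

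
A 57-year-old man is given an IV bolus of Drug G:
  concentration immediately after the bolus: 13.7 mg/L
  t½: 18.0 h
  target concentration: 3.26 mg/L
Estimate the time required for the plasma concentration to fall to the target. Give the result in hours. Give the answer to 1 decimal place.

37.3 h

k = ln2 / t½ = 0.693147 / 18.0 = 0.03851 h⁻¹
t = ln(C₀ / C) / k = ln(13.70 / 3.26) / 0.03851
  = ln(4.202) / 0.03851 = 1.436 / 0.03851 = 37.29 h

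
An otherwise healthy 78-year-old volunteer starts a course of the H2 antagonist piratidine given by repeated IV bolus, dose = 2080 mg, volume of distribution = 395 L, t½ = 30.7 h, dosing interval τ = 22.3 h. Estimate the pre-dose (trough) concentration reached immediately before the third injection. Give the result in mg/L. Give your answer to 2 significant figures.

5.1 mg/L

C₀ per dose = Dose / Vd = 2080 / 395 = 5.266 mg/L
k = ln2 / t½ = 0.693147 / 30.7 = 0.02258 h⁻¹
Fraction remaining after one interval: r = e^(−kτ) = e^(−0.02258 × 22.3) = 0.6044
Before dose 3, 2 doses have been given (aged 1τ, 2τ).
C_trough = C₀ × (r + r²) = 5.266 × (0.6044 + 0.3653) = 5.106 mg/L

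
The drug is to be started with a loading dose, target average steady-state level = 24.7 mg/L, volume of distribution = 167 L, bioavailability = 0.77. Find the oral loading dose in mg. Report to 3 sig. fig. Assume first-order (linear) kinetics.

5360 mg

LD = Css × Vd / F = 24.7 × 167 / 0.77 = 5357 mg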